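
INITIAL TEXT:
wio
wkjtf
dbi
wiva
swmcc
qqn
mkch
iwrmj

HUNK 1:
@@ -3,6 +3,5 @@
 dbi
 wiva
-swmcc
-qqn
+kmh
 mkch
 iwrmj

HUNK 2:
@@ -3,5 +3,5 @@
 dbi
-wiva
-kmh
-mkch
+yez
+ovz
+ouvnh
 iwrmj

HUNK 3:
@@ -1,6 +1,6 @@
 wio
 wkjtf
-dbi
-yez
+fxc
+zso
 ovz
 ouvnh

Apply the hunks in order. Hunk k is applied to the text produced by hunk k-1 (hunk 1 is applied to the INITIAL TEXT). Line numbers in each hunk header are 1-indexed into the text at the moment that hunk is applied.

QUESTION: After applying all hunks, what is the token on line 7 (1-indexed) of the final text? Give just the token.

Hunk 1: at line 3 remove [swmcc,qqn] add [kmh] -> 7 lines: wio wkjtf dbi wiva kmh mkch iwrmj
Hunk 2: at line 3 remove [wiva,kmh,mkch] add [yez,ovz,ouvnh] -> 7 lines: wio wkjtf dbi yez ovz ouvnh iwrmj
Hunk 3: at line 1 remove [dbi,yez] add [fxc,zso] -> 7 lines: wio wkjtf fxc zso ovz ouvnh iwrmj
Final line 7: iwrmj

Answer: iwrmj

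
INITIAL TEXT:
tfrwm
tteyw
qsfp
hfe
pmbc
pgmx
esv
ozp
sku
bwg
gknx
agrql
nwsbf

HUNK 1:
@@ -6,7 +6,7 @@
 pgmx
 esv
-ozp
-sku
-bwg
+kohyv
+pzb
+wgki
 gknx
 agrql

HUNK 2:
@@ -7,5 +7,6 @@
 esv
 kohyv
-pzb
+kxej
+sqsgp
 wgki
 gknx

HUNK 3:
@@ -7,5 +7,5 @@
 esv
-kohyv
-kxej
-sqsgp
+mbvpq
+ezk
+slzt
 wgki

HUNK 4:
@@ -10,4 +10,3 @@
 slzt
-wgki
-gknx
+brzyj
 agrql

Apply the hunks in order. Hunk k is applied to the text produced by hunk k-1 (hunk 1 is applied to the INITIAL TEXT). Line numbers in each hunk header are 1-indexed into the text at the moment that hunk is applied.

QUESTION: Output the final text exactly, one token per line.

Answer: tfrwm
tteyw
qsfp
hfe
pmbc
pgmx
esv
mbvpq
ezk
slzt
brzyj
agrql
nwsbf

Derivation:
Hunk 1: at line 6 remove [ozp,sku,bwg] add [kohyv,pzb,wgki] -> 13 lines: tfrwm tteyw qsfp hfe pmbc pgmx esv kohyv pzb wgki gknx agrql nwsbf
Hunk 2: at line 7 remove [pzb] add [kxej,sqsgp] -> 14 lines: tfrwm tteyw qsfp hfe pmbc pgmx esv kohyv kxej sqsgp wgki gknx agrql nwsbf
Hunk 3: at line 7 remove [kohyv,kxej,sqsgp] add [mbvpq,ezk,slzt] -> 14 lines: tfrwm tteyw qsfp hfe pmbc pgmx esv mbvpq ezk slzt wgki gknx agrql nwsbf
Hunk 4: at line 10 remove [wgki,gknx] add [brzyj] -> 13 lines: tfrwm tteyw qsfp hfe pmbc pgmx esv mbvpq ezk slzt brzyj agrql nwsbf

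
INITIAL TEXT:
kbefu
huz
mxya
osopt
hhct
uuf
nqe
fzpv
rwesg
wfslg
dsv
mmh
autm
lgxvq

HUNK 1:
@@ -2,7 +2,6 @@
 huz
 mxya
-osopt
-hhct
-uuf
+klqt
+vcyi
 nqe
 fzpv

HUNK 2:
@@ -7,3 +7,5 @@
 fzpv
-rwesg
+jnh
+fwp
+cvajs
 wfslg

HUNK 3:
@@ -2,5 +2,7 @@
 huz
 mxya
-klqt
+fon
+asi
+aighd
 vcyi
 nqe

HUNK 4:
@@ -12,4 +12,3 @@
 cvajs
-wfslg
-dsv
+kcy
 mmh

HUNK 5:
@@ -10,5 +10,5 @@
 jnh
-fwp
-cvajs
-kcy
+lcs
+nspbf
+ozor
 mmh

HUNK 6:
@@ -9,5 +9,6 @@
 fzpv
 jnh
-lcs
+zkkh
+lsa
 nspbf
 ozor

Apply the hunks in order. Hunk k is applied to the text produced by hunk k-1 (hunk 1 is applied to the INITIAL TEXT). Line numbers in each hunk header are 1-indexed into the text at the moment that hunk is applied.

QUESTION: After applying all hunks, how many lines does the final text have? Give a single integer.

Hunk 1: at line 2 remove [osopt,hhct,uuf] add [klqt,vcyi] -> 13 lines: kbefu huz mxya klqt vcyi nqe fzpv rwesg wfslg dsv mmh autm lgxvq
Hunk 2: at line 7 remove [rwesg] add [jnh,fwp,cvajs] -> 15 lines: kbefu huz mxya klqt vcyi nqe fzpv jnh fwp cvajs wfslg dsv mmh autm lgxvq
Hunk 3: at line 2 remove [klqt] add [fon,asi,aighd] -> 17 lines: kbefu huz mxya fon asi aighd vcyi nqe fzpv jnh fwp cvajs wfslg dsv mmh autm lgxvq
Hunk 4: at line 12 remove [wfslg,dsv] add [kcy] -> 16 lines: kbefu huz mxya fon asi aighd vcyi nqe fzpv jnh fwp cvajs kcy mmh autm lgxvq
Hunk 5: at line 10 remove [fwp,cvajs,kcy] add [lcs,nspbf,ozor] -> 16 lines: kbefu huz mxya fon asi aighd vcyi nqe fzpv jnh lcs nspbf ozor mmh autm lgxvq
Hunk 6: at line 9 remove [lcs] add [zkkh,lsa] -> 17 lines: kbefu huz mxya fon asi aighd vcyi nqe fzpv jnh zkkh lsa nspbf ozor mmh autm lgxvq
Final line count: 17

Answer: 17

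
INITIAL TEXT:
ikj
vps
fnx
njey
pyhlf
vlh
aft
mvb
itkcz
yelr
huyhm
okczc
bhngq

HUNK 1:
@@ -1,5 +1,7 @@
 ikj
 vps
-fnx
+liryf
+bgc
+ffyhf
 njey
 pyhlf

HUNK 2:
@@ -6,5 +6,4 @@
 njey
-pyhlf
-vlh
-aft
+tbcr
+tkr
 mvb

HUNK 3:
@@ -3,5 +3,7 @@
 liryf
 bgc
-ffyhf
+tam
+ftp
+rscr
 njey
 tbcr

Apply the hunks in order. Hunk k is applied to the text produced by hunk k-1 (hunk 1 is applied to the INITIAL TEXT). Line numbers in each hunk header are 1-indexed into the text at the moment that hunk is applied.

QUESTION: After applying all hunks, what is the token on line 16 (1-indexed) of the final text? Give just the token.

Hunk 1: at line 1 remove [fnx] add [liryf,bgc,ffyhf] -> 15 lines: ikj vps liryf bgc ffyhf njey pyhlf vlh aft mvb itkcz yelr huyhm okczc bhngq
Hunk 2: at line 6 remove [pyhlf,vlh,aft] add [tbcr,tkr] -> 14 lines: ikj vps liryf bgc ffyhf njey tbcr tkr mvb itkcz yelr huyhm okczc bhngq
Hunk 3: at line 3 remove [ffyhf] add [tam,ftp,rscr] -> 16 lines: ikj vps liryf bgc tam ftp rscr njey tbcr tkr mvb itkcz yelr huyhm okczc bhngq
Final line 16: bhngq

Answer: bhngq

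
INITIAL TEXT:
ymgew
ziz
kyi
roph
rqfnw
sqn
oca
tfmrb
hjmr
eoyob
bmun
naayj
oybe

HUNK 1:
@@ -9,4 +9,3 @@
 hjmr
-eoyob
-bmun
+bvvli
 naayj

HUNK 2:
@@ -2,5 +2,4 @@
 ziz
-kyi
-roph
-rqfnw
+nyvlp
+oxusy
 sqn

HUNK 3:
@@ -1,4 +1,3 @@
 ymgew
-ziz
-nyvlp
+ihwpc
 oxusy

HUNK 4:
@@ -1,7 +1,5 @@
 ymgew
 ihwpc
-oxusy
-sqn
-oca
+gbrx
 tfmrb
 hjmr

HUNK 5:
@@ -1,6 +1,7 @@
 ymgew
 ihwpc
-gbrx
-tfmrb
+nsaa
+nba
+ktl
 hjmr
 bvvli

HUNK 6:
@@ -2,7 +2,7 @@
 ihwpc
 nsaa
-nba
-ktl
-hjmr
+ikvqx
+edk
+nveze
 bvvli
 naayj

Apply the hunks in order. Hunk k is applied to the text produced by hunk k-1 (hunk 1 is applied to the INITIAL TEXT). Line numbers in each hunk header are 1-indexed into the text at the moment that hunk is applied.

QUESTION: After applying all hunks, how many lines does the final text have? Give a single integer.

Answer: 9

Derivation:
Hunk 1: at line 9 remove [eoyob,bmun] add [bvvli] -> 12 lines: ymgew ziz kyi roph rqfnw sqn oca tfmrb hjmr bvvli naayj oybe
Hunk 2: at line 2 remove [kyi,roph,rqfnw] add [nyvlp,oxusy] -> 11 lines: ymgew ziz nyvlp oxusy sqn oca tfmrb hjmr bvvli naayj oybe
Hunk 3: at line 1 remove [ziz,nyvlp] add [ihwpc] -> 10 lines: ymgew ihwpc oxusy sqn oca tfmrb hjmr bvvli naayj oybe
Hunk 4: at line 1 remove [oxusy,sqn,oca] add [gbrx] -> 8 lines: ymgew ihwpc gbrx tfmrb hjmr bvvli naayj oybe
Hunk 5: at line 1 remove [gbrx,tfmrb] add [nsaa,nba,ktl] -> 9 lines: ymgew ihwpc nsaa nba ktl hjmr bvvli naayj oybe
Hunk 6: at line 2 remove [nba,ktl,hjmr] add [ikvqx,edk,nveze] -> 9 lines: ymgew ihwpc nsaa ikvqx edk nveze bvvli naayj oybe
Final line count: 9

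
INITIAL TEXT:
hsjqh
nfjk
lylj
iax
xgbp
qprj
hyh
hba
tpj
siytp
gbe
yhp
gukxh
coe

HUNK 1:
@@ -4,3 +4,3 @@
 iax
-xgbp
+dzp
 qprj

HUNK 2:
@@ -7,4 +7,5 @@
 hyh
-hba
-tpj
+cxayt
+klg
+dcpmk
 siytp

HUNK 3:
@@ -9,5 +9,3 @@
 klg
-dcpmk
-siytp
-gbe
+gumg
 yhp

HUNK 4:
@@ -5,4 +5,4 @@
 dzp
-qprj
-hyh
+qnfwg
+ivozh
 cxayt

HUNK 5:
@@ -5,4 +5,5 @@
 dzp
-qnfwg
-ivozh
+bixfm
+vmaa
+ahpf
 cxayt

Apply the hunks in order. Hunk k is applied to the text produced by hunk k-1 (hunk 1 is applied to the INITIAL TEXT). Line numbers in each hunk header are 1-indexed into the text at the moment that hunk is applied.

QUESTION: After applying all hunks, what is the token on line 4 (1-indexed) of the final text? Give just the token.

Hunk 1: at line 4 remove [xgbp] add [dzp] -> 14 lines: hsjqh nfjk lylj iax dzp qprj hyh hba tpj siytp gbe yhp gukxh coe
Hunk 2: at line 7 remove [hba,tpj] add [cxayt,klg,dcpmk] -> 15 lines: hsjqh nfjk lylj iax dzp qprj hyh cxayt klg dcpmk siytp gbe yhp gukxh coe
Hunk 3: at line 9 remove [dcpmk,siytp,gbe] add [gumg] -> 13 lines: hsjqh nfjk lylj iax dzp qprj hyh cxayt klg gumg yhp gukxh coe
Hunk 4: at line 5 remove [qprj,hyh] add [qnfwg,ivozh] -> 13 lines: hsjqh nfjk lylj iax dzp qnfwg ivozh cxayt klg gumg yhp gukxh coe
Hunk 5: at line 5 remove [qnfwg,ivozh] add [bixfm,vmaa,ahpf] -> 14 lines: hsjqh nfjk lylj iax dzp bixfm vmaa ahpf cxayt klg gumg yhp gukxh coe
Final line 4: iax

Answer: iax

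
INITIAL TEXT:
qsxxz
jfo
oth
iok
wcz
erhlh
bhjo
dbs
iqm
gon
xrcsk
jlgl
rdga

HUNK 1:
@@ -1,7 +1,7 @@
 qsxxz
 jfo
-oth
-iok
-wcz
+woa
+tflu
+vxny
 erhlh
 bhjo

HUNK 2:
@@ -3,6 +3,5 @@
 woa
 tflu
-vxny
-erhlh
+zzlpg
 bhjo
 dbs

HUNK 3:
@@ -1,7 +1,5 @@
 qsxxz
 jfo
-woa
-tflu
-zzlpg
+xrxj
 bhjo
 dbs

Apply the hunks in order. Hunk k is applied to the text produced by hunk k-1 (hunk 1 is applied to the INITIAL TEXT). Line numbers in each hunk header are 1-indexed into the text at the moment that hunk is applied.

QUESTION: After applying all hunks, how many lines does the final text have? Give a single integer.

Answer: 10

Derivation:
Hunk 1: at line 1 remove [oth,iok,wcz] add [woa,tflu,vxny] -> 13 lines: qsxxz jfo woa tflu vxny erhlh bhjo dbs iqm gon xrcsk jlgl rdga
Hunk 2: at line 3 remove [vxny,erhlh] add [zzlpg] -> 12 lines: qsxxz jfo woa tflu zzlpg bhjo dbs iqm gon xrcsk jlgl rdga
Hunk 3: at line 1 remove [woa,tflu,zzlpg] add [xrxj] -> 10 lines: qsxxz jfo xrxj bhjo dbs iqm gon xrcsk jlgl rdga
Final line count: 10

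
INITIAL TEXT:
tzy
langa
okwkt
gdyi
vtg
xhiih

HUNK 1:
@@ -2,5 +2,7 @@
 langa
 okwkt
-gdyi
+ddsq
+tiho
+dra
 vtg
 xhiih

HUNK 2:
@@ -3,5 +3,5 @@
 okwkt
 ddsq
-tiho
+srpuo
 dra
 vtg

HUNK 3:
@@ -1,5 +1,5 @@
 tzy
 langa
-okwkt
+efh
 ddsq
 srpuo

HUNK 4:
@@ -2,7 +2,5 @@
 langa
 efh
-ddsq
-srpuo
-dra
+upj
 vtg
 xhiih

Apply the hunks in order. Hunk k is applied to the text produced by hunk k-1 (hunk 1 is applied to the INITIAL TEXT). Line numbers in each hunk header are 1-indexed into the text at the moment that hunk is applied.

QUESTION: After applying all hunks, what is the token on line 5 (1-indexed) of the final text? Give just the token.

Answer: vtg

Derivation:
Hunk 1: at line 2 remove [gdyi] add [ddsq,tiho,dra] -> 8 lines: tzy langa okwkt ddsq tiho dra vtg xhiih
Hunk 2: at line 3 remove [tiho] add [srpuo] -> 8 lines: tzy langa okwkt ddsq srpuo dra vtg xhiih
Hunk 3: at line 1 remove [okwkt] add [efh] -> 8 lines: tzy langa efh ddsq srpuo dra vtg xhiih
Hunk 4: at line 2 remove [ddsq,srpuo,dra] add [upj] -> 6 lines: tzy langa efh upj vtg xhiih
Final line 5: vtg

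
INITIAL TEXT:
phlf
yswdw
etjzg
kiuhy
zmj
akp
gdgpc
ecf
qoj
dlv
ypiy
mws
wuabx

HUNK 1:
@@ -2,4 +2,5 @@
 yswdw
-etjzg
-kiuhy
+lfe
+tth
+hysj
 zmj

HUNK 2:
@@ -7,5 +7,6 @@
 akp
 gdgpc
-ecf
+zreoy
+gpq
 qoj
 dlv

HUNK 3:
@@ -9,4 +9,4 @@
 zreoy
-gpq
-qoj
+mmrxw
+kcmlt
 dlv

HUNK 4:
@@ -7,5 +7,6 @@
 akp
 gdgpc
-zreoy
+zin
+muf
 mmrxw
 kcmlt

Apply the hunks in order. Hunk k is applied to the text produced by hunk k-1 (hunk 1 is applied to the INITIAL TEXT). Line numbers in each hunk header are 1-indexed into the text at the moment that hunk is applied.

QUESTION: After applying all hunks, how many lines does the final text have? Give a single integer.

Answer: 16

Derivation:
Hunk 1: at line 2 remove [etjzg,kiuhy] add [lfe,tth,hysj] -> 14 lines: phlf yswdw lfe tth hysj zmj akp gdgpc ecf qoj dlv ypiy mws wuabx
Hunk 2: at line 7 remove [ecf] add [zreoy,gpq] -> 15 lines: phlf yswdw lfe tth hysj zmj akp gdgpc zreoy gpq qoj dlv ypiy mws wuabx
Hunk 3: at line 9 remove [gpq,qoj] add [mmrxw,kcmlt] -> 15 lines: phlf yswdw lfe tth hysj zmj akp gdgpc zreoy mmrxw kcmlt dlv ypiy mws wuabx
Hunk 4: at line 7 remove [zreoy] add [zin,muf] -> 16 lines: phlf yswdw lfe tth hysj zmj akp gdgpc zin muf mmrxw kcmlt dlv ypiy mws wuabx
Final line count: 16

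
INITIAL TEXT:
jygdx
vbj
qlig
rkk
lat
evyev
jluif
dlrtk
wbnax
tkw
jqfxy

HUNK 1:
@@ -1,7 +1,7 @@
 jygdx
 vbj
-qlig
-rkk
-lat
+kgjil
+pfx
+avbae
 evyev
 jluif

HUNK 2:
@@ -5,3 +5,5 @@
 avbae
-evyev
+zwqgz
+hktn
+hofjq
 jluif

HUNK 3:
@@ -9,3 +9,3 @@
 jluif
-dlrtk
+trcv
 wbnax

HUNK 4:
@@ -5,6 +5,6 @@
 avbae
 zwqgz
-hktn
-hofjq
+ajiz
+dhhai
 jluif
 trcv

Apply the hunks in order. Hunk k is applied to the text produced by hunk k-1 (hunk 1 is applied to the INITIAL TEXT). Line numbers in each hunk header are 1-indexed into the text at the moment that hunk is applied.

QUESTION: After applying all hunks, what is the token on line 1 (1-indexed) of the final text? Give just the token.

Hunk 1: at line 1 remove [qlig,rkk,lat] add [kgjil,pfx,avbae] -> 11 lines: jygdx vbj kgjil pfx avbae evyev jluif dlrtk wbnax tkw jqfxy
Hunk 2: at line 5 remove [evyev] add [zwqgz,hktn,hofjq] -> 13 lines: jygdx vbj kgjil pfx avbae zwqgz hktn hofjq jluif dlrtk wbnax tkw jqfxy
Hunk 3: at line 9 remove [dlrtk] add [trcv] -> 13 lines: jygdx vbj kgjil pfx avbae zwqgz hktn hofjq jluif trcv wbnax tkw jqfxy
Hunk 4: at line 5 remove [hktn,hofjq] add [ajiz,dhhai] -> 13 lines: jygdx vbj kgjil pfx avbae zwqgz ajiz dhhai jluif trcv wbnax tkw jqfxy
Final line 1: jygdx

Answer: jygdx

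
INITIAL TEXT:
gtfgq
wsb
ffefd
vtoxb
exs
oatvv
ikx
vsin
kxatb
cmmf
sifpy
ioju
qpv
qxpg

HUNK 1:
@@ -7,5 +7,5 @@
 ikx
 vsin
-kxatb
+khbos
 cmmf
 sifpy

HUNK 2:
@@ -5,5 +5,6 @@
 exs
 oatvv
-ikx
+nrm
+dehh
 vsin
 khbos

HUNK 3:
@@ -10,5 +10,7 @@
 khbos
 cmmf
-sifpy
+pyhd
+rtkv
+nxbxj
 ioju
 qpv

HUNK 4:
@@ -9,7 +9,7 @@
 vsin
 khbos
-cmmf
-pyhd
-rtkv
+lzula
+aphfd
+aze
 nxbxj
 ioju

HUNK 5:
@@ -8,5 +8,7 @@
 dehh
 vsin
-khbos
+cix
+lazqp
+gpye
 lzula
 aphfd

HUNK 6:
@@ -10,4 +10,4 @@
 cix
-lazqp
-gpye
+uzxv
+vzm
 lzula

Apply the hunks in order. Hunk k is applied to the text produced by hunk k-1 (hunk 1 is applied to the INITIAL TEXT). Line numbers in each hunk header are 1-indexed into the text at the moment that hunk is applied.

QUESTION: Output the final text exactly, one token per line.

Hunk 1: at line 7 remove [kxatb] add [khbos] -> 14 lines: gtfgq wsb ffefd vtoxb exs oatvv ikx vsin khbos cmmf sifpy ioju qpv qxpg
Hunk 2: at line 5 remove [ikx] add [nrm,dehh] -> 15 lines: gtfgq wsb ffefd vtoxb exs oatvv nrm dehh vsin khbos cmmf sifpy ioju qpv qxpg
Hunk 3: at line 10 remove [sifpy] add [pyhd,rtkv,nxbxj] -> 17 lines: gtfgq wsb ffefd vtoxb exs oatvv nrm dehh vsin khbos cmmf pyhd rtkv nxbxj ioju qpv qxpg
Hunk 4: at line 9 remove [cmmf,pyhd,rtkv] add [lzula,aphfd,aze] -> 17 lines: gtfgq wsb ffefd vtoxb exs oatvv nrm dehh vsin khbos lzula aphfd aze nxbxj ioju qpv qxpg
Hunk 5: at line 8 remove [khbos] add [cix,lazqp,gpye] -> 19 lines: gtfgq wsb ffefd vtoxb exs oatvv nrm dehh vsin cix lazqp gpye lzula aphfd aze nxbxj ioju qpv qxpg
Hunk 6: at line 10 remove [lazqp,gpye] add [uzxv,vzm] -> 19 lines: gtfgq wsb ffefd vtoxb exs oatvv nrm dehh vsin cix uzxv vzm lzula aphfd aze nxbxj ioju qpv qxpg

Answer: gtfgq
wsb
ffefd
vtoxb
exs
oatvv
nrm
dehh
vsin
cix
uzxv
vzm
lzula
aphfd
aze
nxbxj
ioju
qpv
qxpg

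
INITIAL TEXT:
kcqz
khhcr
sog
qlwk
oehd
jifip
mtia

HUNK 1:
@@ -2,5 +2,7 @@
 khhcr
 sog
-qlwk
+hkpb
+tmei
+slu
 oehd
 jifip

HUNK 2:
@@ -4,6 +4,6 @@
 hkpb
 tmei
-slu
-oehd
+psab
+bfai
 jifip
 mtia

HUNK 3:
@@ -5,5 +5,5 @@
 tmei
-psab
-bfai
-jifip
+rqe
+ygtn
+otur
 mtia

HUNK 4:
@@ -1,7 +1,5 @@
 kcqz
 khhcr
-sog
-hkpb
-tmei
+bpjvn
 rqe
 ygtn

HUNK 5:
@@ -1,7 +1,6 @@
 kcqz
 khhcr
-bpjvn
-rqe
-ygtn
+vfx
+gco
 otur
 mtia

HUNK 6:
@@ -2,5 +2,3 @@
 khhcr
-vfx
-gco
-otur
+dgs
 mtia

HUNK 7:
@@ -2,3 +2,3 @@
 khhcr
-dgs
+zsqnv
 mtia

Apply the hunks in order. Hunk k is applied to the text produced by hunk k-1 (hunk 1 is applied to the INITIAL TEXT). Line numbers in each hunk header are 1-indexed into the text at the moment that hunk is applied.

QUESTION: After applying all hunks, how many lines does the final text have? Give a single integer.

Hunk 1: at line 2 remove [qlwk] add [hkpb,tmei,slu] -> 9 lines: kcqz khhcr sog hkpb tmei slu oehd jifip mtia
Hunk 2: at line 4 remove [slu,oehd] add [psab,bfai] -> 9 lines: kcqz khhcr sog hkpb tmei psab bfai jifip mtia
Hunk 3: at line 5 remove [psab,bfai,jifip] add [rqe,ygtn,otur] -> 9 lines: kcqz khhcr sog hkpb tmei rqe ygtn otur mtia
Hunk 4: at line 1 remove [sog,hkpb,tmei] add [bpjvn] -> 7 lines: kcqz khhcr bpjvn rqe ygtn otur mtia
Hunk 5: at line 1 remove [bpjvn,rqe,ygtn] add [vfx,gco] -> 6 lines: kcqz khhcr vfx gco otur mtia
Hunk 6: at line 2 remove [vfx,gco,otur] add [dgs] -> 4 lines: kcqz khhcr dgs mtia
Hunk 7: at line 2 remove [dgs] add [zsqnv] -> 4 lines: kcqz khhcr zsqnv mtia
Final line count: 4

Answer: 4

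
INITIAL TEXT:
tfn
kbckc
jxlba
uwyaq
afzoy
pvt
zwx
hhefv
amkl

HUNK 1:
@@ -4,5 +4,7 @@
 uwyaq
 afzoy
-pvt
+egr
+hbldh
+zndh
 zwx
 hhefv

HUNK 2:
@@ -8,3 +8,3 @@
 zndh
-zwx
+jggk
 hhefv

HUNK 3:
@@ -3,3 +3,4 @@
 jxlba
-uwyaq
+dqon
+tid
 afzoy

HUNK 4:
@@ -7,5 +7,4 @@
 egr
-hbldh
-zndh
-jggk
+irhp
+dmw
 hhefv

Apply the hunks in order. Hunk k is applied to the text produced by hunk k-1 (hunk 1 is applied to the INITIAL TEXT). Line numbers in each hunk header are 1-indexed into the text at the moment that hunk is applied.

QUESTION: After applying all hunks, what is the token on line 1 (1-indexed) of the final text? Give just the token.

Hunk 1: at line 4 remove [pvt] add [egr,hbldh,zndh] -> 11 lines: tfn kbckc jxlba uwyaq afzoy egr hbldh zndh zwx hhefv amkl
Hunk 2: at line 8 remove [zwx] add [jggk] -> 11 lines: tfn kbckc jxlba uwyaq afzoy egr hbldh zndh jggk hhefv amkl
Hunk 3: at line 3 remove [uwyaq] add [dqon,tid] -> 12 lines: tfn kbckc jxlba dqon tid afzoy egr hbldh zndh jggk hhefv amkl
Hunk 4: at line 7 remove [hbldh,zndh,jggk] add [irhp,dmw] -> 11 lines: tfn kbckc jxlba dqon tid afzoy egr irhp dmw hhefv amkl
Final line 1: tfn

Answer: tfn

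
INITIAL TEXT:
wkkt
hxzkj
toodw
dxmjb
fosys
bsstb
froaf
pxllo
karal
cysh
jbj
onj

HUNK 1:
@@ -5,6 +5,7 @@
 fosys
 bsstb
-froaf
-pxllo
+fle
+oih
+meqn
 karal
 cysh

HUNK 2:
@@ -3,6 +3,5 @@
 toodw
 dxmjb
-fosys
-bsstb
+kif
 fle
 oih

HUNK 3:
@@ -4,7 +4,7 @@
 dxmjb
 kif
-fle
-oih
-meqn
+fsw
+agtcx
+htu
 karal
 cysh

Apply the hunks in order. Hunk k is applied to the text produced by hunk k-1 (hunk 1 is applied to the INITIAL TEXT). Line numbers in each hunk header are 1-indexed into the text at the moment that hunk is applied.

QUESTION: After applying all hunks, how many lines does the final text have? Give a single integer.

Answer: 12

Derivation:
Hunk 1: at line 5 remove [froaf,pxllo] add [fle,oih,meqn] -> 13 lines: wkkt hxzkj toodw dxmjb fosys bsstb fle oih meqn karal cysh jbj onj
Hunk 2: at line 3 remove [fosys,bsstb] add [kif] -> 12 lines: wkkt hxzkj toodw dxmjb kif fle oih meqn karal cysh jbj onj
Hunk 3: at line 4 remove [fle,oih,meqn] add [fsw,agtcx,htu] -> 12 lines: wkkt hxzkj toodw dxmjb kif fsw agtcx htu karal cysh jbj onj
Final line count: 12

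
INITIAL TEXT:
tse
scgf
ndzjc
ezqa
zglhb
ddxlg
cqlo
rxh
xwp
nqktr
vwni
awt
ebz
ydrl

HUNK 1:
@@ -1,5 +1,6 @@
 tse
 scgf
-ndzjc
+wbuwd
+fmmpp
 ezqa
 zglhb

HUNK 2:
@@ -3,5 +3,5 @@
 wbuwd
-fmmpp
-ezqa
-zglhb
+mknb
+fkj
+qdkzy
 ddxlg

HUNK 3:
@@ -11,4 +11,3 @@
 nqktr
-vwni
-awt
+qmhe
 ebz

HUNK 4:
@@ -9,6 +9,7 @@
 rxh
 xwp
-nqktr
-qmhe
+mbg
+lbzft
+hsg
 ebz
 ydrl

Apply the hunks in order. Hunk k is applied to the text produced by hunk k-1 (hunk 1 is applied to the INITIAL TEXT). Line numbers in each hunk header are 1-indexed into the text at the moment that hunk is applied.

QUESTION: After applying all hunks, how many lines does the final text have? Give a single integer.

Hunk 1: at line 1 remove [ndzjc] add [wbuwd,fmmpp] -> 15 lines: tse scgf wbuwd fmmpp ezqa zglhb ddxlg cqlo rxh xwp nqktr vwni awt ebz ydrl
Hunk 2: at line 3 remove [fmmpp,ezqa,zglhb] add [mknb,fkj,qdkzy] -> 15 lines: tse scgf wbuwd mknb fkj qdkzy ddxlg cqlo rxh xwp nqktr vwni awt ebz ydrl
Hunk 3: at line 11 remove [vwni,awt] add [qmhe] -> 14 lines: tse scgf wbuwd mknb fkj qdkzy ddxlg cqlo rxh xwp nqktr qmhe ebz ydrl
Hunk 4: at line 9 remove [nqktr,qmhe] add [mbg,lbzft,hsg] -> 15 lines: tse scgf wbuwd mknb fkj qdkzy ddxlg cqlo rxh xwp mbg lbzft hsg ebz ydrl
Final line count: 15

Answer: 15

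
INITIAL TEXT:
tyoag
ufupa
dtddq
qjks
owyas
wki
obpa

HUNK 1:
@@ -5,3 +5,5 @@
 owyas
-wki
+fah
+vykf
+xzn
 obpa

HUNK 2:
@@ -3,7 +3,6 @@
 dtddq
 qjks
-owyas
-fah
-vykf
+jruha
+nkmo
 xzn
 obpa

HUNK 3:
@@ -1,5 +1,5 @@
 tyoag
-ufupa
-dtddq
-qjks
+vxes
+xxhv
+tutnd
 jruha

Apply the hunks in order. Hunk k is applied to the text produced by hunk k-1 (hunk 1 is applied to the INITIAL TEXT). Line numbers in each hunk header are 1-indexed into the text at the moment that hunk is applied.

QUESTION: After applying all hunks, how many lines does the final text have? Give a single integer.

Hunk 1: at line 5 remove [wki] add [fah,vykf,xzn] -> 9 lines: tyoag ufupa dtddq qjks owyas fah vykf xzn obpa
Hunk 2: at line 3 remove [owyas,fah,vykf] add [jruha,nkmo] -> 8 lines: tyoag ufupa dtddq qjks jruha nkmo xzn obpa
Hunk 3: at line 1 remove [ufupa,dtddq,qjks] add [vxes,xxhv,tutnd] -> 8 lines: tyoag vxes xxhv tutnd jruha nkmo xzn obpa
Final line count: 8

Answer: 8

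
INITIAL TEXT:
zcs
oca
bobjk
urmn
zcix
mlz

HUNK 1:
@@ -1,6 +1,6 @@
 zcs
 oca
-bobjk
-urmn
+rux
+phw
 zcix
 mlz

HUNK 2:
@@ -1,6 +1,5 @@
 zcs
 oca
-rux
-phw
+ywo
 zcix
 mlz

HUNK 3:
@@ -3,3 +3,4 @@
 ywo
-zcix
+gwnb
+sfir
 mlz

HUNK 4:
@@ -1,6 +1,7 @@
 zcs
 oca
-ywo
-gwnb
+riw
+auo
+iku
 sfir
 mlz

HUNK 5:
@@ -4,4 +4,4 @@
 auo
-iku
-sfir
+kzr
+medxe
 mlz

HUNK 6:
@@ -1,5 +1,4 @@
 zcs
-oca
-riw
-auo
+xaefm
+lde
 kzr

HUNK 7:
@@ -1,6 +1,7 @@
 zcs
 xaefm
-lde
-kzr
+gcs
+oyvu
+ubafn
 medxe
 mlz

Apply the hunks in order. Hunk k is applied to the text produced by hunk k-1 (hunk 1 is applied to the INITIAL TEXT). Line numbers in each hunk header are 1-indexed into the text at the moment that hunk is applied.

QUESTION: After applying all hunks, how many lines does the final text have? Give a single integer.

Answer: 7

Derivation:
Hunk 1: at line 1 remove [bobjk,urmn] add [rux,phw] -> 6 lines: zcs oca rux phw zcix mlz
Hunk 2: at line 1 remove [rux,phw] add [ywo] -> 5 lines: zcs oca ywo zcix mlz
Hunk 3: at line 3 remove [zcix] add [gwnb,sfir] -> 6 lines: zcs oca ywo gwnb sfir mlz
Hunk 4: at line 1 remove [ywo,gwnb] add [riw,auo,iku] -> 7 lines: zcs oca riw auo iku sfir mlz
Hunk 5: at line 4 remove [iku,sfir] add [kzr,medxe] -> 7 lines: zcs oca riw auo kzr medxe mlz
Hunk 6: at line 1 remove [oca,riw,auo] add [xaefm,lde] -> 6 lines: zcs xaefm lde kzr medxe mlz
Hunk 7: at line 1 remove [lde,kzr] add [gcs,oyvu,ubafn] -> 7 lines: zcs xaefm gcs oyvu ubafn medxe mlz
Final line count: 7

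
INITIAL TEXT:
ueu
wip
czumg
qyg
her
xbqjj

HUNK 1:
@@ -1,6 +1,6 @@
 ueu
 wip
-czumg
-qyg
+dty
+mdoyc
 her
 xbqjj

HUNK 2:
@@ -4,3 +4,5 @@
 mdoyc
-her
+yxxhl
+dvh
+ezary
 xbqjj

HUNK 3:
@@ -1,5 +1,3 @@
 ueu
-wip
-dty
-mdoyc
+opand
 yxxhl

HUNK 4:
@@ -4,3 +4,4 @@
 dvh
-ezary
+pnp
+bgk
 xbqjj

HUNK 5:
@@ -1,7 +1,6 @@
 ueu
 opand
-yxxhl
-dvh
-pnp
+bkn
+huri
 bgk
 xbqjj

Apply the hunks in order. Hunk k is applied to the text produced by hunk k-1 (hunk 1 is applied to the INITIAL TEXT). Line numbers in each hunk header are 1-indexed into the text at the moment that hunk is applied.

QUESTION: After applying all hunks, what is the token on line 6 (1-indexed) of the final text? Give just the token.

Hunk 1: at line 1 remove [czumg,qyg] add [dty,mdoyc] -> 6 lines: ueu wip dty mdoyc her xbqjj
Hunk 2: at line 4 remove [her] add [yxxhl,dvh,ezary] -> 8 lines: ueu wip dty mdoyc yxxhl dvh ezary xbqjj
Hunk 3: at line 1 remove [wip,dty,mdoyc] add [opand] -> 6 lines: ueu opand yxxhl dvh ezary xbqjj
Hunk 4: at line 4 remove [ezary] add [pnp,bgk] -> 7 lines: ueu opand yxxhl dvh pnp bgk xbqjj
Hunk 5: at line 1 remove [yxxhl,dvh,pnp] add [bkn,huri] -> 6 lines: ueu opand bkn huri bgk xbqjj
Final line 6: xbqjj

Answer: xbqjj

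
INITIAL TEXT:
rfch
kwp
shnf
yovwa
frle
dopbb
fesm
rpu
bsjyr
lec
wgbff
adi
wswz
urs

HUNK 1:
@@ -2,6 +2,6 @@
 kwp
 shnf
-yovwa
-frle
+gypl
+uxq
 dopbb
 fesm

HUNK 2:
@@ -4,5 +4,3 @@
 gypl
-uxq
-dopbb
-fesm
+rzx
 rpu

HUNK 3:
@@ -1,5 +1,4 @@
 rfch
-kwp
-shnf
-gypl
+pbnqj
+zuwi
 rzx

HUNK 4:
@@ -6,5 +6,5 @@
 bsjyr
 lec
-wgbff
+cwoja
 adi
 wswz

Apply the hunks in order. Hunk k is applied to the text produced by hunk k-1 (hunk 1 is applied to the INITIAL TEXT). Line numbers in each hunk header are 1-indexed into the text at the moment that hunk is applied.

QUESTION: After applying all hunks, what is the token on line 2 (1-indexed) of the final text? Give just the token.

Answer: pbnqj

Derivation:
Hunk 1: at line 2 remove [yovwa,frle] add [gypl,uxq] -> 14 lines: rfch kwp shnf gypl uxq dopbb fesm rpu bsjyr lec wgbff adi wswz urs
Hunk 2: at line 4 remove [uxq,dopbb,fesm] add [rzx] -> 12 lines: rfch kwp shnf gypl rzx rpu bsjyr lec wgbff adi wswz urs
Hunk 3: at line 1 remove [kwp,shnf,gypl] add [pbnqj,zuwi] -> 11 lines: rfch pbnqj zuwi rzx rpu bsjyr lec wgbff adi wswz urs
Hunk 4: at line 6 remove [wgbff] add [cwoja] -> 11 lines: rfch pbnqj zuwi rzx rpu bsjyr lec cwoja adi wswz urs
Final line 2: pbnqj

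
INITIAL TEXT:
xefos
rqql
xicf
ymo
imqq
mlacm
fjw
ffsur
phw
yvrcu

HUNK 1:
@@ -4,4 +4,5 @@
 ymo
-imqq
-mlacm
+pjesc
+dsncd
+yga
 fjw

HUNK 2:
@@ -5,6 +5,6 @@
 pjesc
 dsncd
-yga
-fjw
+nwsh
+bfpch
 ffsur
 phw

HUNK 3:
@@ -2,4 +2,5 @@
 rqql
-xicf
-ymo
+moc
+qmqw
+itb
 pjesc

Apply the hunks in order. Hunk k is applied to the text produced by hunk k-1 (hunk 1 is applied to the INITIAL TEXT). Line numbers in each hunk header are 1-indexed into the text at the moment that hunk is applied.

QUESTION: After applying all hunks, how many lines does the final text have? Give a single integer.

Hunk 1: at line 4 remove [imqq,mlacm] add [pjesc,dsncd,yga] -> 11 lines: xefos rqql xicf ymo pjesc dsncd yga fjw ffsur phw yvrcu
Hunk 2: at line 5 remove [yga,fjw] add [nwsh,bfpch] -> 11 lines: xefos rqql xicf ymo pjesc dsncd nwsh bfpch ffsur phw yvrcu
Hunk 3: at line 2 remove [xicf,ymo] add [moc,qmqw,itb] -> 12 lines: xefos rqql moc qmqw itb pjesc dsncd nwsh bfpch ffsur phw yvrcu
Final line count: 12

Answer: 12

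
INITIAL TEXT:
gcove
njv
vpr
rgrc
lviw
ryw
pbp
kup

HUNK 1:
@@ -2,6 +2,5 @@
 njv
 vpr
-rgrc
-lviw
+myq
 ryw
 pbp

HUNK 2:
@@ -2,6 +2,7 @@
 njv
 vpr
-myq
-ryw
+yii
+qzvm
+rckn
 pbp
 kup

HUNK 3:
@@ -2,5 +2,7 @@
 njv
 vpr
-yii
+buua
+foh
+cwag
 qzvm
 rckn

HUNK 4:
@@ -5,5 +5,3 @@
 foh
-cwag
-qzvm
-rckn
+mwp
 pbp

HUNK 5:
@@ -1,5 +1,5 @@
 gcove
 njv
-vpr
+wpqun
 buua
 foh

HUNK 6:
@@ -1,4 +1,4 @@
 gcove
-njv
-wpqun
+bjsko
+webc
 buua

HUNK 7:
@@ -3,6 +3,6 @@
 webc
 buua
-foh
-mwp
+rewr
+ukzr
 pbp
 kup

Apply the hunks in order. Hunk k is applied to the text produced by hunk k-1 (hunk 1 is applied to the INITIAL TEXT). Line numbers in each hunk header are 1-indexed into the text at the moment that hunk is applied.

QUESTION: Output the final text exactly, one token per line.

Answer: gcove
bjsko
webc
buua
rewr
ukzr
pbp
kup

Derivation:
Hunk 1: at line 2 remove [rgrc,lviw] add [myq] -> 7 lines: gcove njv vpr myq ryw pbp kup
Hunk 2: at line 2 remove [myq,ryw] add [yii,qzvm,rckn] -> 8 lines: gcove njv vpr yii qzvm rckn pbp kup
Hunk 3: at line 2 remove [yii] add [buua,foh,cwag] -> 10 lines: gcove njv vpr buua foh cwag qzvm rckn pbp kup
Hunk 4: at line 5 remove [cwag,qzvm,rckn] add [mwp] -> 8 lines: gcove njv vpr buua foh mwp pbp kup
Hunk 5: at line 1 remove [vpr] add [wpqun] -> 8 lines: gcove njv wpqun buua foh mwp pbp kup
Hunk 6: at line 1 remove [njv,wpqun] add [bjsko,webc] -> 8 lines: gcove bjsko webc buua foh mwp pbp kup
Hunk 7: at line 3 remove [foh,mwp] add [rewr,ukzr] -> 8 lines: gcove bjsko webc buua rewr ukzr pbp kup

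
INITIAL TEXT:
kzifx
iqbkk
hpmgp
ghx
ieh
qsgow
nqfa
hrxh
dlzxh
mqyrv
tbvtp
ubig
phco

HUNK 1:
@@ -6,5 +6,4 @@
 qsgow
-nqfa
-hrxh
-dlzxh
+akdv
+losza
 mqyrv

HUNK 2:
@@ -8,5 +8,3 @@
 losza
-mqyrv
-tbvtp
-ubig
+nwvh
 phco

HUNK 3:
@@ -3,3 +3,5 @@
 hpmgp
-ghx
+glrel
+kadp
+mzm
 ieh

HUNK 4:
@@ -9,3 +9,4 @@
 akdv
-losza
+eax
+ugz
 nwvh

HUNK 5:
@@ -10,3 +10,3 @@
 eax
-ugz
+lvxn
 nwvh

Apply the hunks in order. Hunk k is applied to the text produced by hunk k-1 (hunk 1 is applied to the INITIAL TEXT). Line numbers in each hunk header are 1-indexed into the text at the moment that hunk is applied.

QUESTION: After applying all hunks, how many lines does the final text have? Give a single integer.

Hunk 1: at line 6 remove [nqfa,hrxh,dlzxh] add [akdv,losza] -> 12 lines: kzifx iqbkk hpmgp ghx ieh qsgow akdv losza mqyrv tbvtp ubig phco
Hunk 2: at line 8 remove [mqyrv,tbvtp,ubig] add [nwvh] -> 10 lines: kzifx iqbkk hpmgp ghx ieh qsgow akdv losza nwvh phco
Hunk 3: at line 3 remove [ghx] add [glrel,kadp,mzm] -> 12 lines: kzifx iqbkk hpmgp glrel kadp mzm ieh qsgow akdv losza nwvh phco
Hunk 4: at line 9 remove [losza] add [eax,ugz] -> 13 lines: kzifx iqbkk hpmgp glrel kadp mzm ieh qsgow akdv eax ugz nwvh phco
Hunk 5: at line 10 remove [ugz] add [lvxn] -> 13 lines: kzifx iqbkk hpmgp glrel kadp mzm ieh qsgow akdv eax lvxn nwvh phco
Final line count: 13

Answer: 13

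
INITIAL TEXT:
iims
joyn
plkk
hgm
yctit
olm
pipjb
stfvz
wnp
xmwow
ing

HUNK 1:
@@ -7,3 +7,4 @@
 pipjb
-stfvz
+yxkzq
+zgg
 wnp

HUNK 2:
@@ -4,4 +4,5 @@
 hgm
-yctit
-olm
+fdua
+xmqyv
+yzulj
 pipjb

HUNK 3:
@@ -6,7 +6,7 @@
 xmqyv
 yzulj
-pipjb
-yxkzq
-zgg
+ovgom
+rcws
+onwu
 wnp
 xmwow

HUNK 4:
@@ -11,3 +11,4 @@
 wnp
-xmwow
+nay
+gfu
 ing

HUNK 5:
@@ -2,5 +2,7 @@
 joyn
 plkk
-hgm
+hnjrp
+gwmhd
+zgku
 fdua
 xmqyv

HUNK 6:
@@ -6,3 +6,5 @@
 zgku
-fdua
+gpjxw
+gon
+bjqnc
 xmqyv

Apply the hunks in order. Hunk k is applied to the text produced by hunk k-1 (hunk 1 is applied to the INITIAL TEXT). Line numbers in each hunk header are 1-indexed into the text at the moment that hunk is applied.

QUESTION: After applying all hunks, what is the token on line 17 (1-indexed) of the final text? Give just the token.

Answer: gfu

Derivation:
Hunk 1: at line 7 remove [stfvz] add [yxkzq,zgg] -> 12 lines: iims joyn plkk hgm yctit olm pipjb yxkzq zgg wnp xmwow ing
Hunk 2: at line 4 remove [yctit,olm] add [fdua,xmqyv,yzulj] -> 13 lines: iims joyn plkk hgm fdua xmqyv yzulj pipjb yxkzq zgg wnp xmwow ing
Hunk 3: at line 6 remove [pipjb,yxkzq,zgg] add [ovgom,rcws,onwu] -> 13 lines: iims joyn plkk hgm fdua xmqyv yzulj ovgom rcws onwu wnp xmwow ing
Hunk 4: at line 11 remove [xmwow] add [nay,gfu] -> 14 lines: iims joyn plkk hgm fdua xmqyv yzulj ovgom rcws onwu wnp nay gfu ing
Hunk 5: at line 2 remove [hgm] add [hnjrp,gwmhd,zgku] -> 16 lines: iims joyn plkk hnjrp gwmhd zgku fdua xmqyv yzulj ovgom rcws onwu wnp nay gfu ing
Hunk 6: at line 6 remove [fdua] add [gpjxw,gon,bjqnc] -> 18 lines: iims joyn plkk hnjrp gwmhd zgku gpjxw gon bjqnc xmqyv yzulj ovgom rcws onwu wnp nay gfu ing
Final line 17: gfu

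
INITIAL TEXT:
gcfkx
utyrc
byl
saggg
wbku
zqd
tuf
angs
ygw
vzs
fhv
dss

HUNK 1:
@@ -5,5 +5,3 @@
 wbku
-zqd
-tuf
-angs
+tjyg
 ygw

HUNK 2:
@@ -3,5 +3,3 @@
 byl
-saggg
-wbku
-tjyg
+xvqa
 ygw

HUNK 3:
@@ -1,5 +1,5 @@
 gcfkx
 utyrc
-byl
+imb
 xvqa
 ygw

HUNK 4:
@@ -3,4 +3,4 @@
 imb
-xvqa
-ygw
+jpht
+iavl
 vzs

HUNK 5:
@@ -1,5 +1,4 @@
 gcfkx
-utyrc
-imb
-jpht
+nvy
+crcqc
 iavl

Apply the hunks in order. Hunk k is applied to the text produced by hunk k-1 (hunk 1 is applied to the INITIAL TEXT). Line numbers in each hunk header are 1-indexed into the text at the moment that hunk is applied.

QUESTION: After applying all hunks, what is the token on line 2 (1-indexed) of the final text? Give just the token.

Answer: nvy

Derivation:
Hunk 1: at line 5 remove [zqd,tuf,angs] add [tjyg] -> 10 lines: gcfkx utyrc byl saggg wbku tjyg ygw vzs fhv dss
Hunk 2: at line 3 remove [saggg,wbku,tjyg] add [xvqa] -> 8 lines: gcfkx utyrc byl xvqa ygw vzs fhv dss
Hunk 3: at line 1 remove [byl] add [imb] -> 8 lines: gcfkx utyrc imb xvqa ygw vzs fhv dss
Hunk 4: at line 3 remove [xvqa,ygw] add [jpht,iavl] -> 8 lines: gcfkx utyrc imb jpht iavl vzs fhv dss
Hunk 5: at line 1 remove [utyrc,imb,jpht] add [nvy,crcqc] -> 7 lines: gcfkx nvy crcqc iavl vzs fhv dss
Final line 2: nvy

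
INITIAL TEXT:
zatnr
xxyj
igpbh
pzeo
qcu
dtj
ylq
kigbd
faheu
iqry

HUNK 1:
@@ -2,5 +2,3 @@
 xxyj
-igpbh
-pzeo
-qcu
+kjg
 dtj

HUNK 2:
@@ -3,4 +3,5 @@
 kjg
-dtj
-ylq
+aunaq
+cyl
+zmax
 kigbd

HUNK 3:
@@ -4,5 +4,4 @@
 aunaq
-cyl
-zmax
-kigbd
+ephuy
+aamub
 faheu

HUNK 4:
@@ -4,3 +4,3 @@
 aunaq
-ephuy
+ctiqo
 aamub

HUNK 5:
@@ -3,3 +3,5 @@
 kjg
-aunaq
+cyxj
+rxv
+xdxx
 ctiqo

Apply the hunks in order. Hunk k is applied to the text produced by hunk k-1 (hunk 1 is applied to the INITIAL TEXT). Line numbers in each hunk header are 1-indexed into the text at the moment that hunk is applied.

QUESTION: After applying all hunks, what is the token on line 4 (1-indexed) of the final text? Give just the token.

Answer: cyxj

Derivation:
Hunk 1: at line 2 remove [igpbh,pzeo,qcu] add [kjg] -> 8 lines: zatnr xxyj kjg dtj ylq kigbd faheu iqry
Hunk 2: at line 3 remove [dtj,ylq] add [aunaq,cyl,zmax] -> 9 lines: zatnr xxyj kjg aunaq cyl zmax kigbd faheu iqry
Hunk 3: at line 4 remove [cyl,zmax,kigbd] add [ephuy,aamub] -> 8 lines: zatnr xxyj kjg aunaq ephuy aamub faheu iqry
Hunk 4: at line 4 remove [ephuy] add [ctiqo] -> 8 lines: zatnr xxyj kjg aunaq ctiqo aamub faheu iqry
Hunk 5: at line 3 remove [aunaq] add [cyxj,rxv,xdxx] -> 10 lines: zatnr xxyj kjg cyxj rxv xdxx ctiqo aamub faheu iqry
Final line 4: cyxj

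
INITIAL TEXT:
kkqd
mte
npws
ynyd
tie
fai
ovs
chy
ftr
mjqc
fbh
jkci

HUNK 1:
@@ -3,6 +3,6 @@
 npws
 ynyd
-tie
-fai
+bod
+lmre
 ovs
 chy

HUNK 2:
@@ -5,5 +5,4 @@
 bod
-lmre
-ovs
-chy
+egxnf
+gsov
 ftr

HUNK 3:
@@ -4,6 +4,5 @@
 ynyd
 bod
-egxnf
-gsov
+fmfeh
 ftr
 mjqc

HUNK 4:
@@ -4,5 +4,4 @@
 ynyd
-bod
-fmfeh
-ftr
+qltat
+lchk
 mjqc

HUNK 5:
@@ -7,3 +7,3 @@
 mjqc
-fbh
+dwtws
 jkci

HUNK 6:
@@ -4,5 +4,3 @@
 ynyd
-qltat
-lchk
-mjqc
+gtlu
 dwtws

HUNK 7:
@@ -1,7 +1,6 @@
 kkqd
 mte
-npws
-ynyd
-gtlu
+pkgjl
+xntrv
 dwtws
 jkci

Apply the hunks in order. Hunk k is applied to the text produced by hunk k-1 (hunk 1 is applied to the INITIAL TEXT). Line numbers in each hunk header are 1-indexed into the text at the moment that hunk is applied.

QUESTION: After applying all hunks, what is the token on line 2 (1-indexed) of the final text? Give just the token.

Hunk 1: at line 3 remove [tie,fai] add [bod,lmre] -> 12 lines: kkqd mte npws ynyd bod lmre ovs chy ftr mjqc fbh jkci
Hunk 2: at line 5 remove [lmre,ovs,chy] add [egxnf,gsov] -> 11 lines: kkqd mte npws ynyd bod egxnf gsov ftr mjqc fbh jkci
Hunk 3: at line 4 remove [egxnf,gsov] add [fmfeh] -> 10 lines: kkqd mte npws ynyd bod fmfeh ftr mjqc fbh jkci
Hunk 4: at line 4 remove [bod,fmfeh,ftr] add [qltat,lchk] -> 9 lines: kkqd mte npws ynyd qltat lchk mjqc fbh jkci
Hunk 5: at line 7 remove [fbh] add [dwtws] -> 9 lines: kkqd mte npws ynyd qltat lchk mjqc dwtws jkci
Hunk 6: at line 4 remove [qltat,lchk,mjqc] add [gtlu] -> 7 lines: kkqd mte npws ynyd gtlu dwtws jkci
Hunk 7: at line 1 remove [npws,ynyd,gtlu] add [pkgjl,xntrv] -> 6 lines: kkqd mte pkgjl xntrv dwtws jkci
Final line 2: mte

Answer: mte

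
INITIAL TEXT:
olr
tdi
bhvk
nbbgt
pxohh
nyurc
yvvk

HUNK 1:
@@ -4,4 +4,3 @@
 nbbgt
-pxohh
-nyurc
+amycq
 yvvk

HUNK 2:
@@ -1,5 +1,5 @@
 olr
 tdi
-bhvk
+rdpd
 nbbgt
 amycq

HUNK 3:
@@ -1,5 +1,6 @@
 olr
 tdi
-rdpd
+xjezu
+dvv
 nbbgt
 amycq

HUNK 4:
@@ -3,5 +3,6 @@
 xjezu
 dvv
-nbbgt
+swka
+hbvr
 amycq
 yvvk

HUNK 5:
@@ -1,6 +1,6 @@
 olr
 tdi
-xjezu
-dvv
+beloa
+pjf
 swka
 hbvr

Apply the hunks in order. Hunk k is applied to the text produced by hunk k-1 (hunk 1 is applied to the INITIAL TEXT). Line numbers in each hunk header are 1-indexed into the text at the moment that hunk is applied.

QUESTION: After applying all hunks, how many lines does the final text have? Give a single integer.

Hunk 1: at line 4 remove [pxohh,nyurc] add [amycq] -> 6 lines: olr tdi bhvk nbbgt amycq yvvk
Hunk 2: at line 1 remove [bhvk] add [rdpd] -> 6 lines: olr tdi rdpd nbbgt amycq yvvk
Hunk 3: at line 1 remove [rdpd] add [xjezu,dvv] -> 7 lines: olr tdi xjezu dvv nbbgt amycq yvvk
Hunk 4: at line 3 remove [nbbgt] add [swka,hbvr] -> 8 lines: olr tdi xjezu dvv swka hbvr amycq yvvk
Hunk 5: at line 1 remove [xjezu,dvv] add [beloa,pjf] -> 8 lines: olr tdi beloa pjf swka hbvr amycq yvvk
Final line count: 8

Answer: 8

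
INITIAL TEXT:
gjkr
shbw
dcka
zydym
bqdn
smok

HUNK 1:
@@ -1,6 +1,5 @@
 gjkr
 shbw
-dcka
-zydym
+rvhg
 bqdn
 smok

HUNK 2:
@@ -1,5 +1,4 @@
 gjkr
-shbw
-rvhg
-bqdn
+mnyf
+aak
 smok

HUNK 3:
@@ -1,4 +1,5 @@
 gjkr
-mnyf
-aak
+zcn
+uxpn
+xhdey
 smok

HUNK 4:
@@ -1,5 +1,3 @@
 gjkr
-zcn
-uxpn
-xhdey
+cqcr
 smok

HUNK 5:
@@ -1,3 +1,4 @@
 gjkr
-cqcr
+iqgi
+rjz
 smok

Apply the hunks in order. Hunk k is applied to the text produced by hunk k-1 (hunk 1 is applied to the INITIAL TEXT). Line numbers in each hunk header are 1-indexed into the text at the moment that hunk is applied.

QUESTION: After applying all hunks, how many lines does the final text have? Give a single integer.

Hunk 1: at line 1 remove [dcka,zydym] add [rvhg] -> 5 lines: gjkr shbw rvhg bqdn smok
Hunk 2: at line 1 remove [shbw,rvhg,bqdn] add [mnyf,aak] -> 4 lines: gjkr mnyf aak smok
Hunk 3: at line 1 remove [mnyf,aak] add [zcn,uxpn,xhdey] -> 5 lines: gjkr zcn uxpn xhdey smok
Hunk 4: at line 1 remove [zcn,uxpn,xhdey] add [cqcr] -> 3 lines: gjkr cqcr smok
Hunk 5: at line 1 remove [cqcr] add [iqgi,rjz] -> 4 lines: gjkr iqgi rjz smok
Final line count: 4

Answer: 4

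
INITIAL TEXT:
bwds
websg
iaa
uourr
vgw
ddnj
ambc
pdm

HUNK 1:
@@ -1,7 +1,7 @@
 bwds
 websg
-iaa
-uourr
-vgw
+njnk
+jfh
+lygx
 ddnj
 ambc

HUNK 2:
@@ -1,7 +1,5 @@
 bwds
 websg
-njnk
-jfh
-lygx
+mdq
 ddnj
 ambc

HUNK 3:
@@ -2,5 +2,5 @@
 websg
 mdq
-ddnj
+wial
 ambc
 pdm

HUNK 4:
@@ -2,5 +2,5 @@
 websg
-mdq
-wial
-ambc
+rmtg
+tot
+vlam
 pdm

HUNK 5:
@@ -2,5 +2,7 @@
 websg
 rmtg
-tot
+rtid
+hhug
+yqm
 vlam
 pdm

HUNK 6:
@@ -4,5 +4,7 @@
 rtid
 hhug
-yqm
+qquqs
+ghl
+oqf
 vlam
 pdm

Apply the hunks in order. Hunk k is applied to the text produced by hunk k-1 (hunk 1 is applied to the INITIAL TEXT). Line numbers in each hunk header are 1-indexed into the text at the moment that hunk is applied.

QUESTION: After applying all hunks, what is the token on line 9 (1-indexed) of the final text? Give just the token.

Answer: vlam

Derivation:
Hunk 1: at line 1 remove [iaa,uourr,vgw] add [njnk,jfh,lygx] -> 8 lines: bwds websg njnk jfh lygx ddnj ambc pdm
Hunk 2: at line 1 remove [njnk,jfh,lygx] add [mdq] -> 6 lines: bwds websg mdq ddnj ambc pdm
Hunk 3: at line 2 remove [ddnj] add [wial] -> 6 lines: bwds websg mdq wial ambc pdm
Hunk 4: at line 2 remove [mdq,wial,ambc] add [rmtg,tot,vlam] -> 6 lines: bwds websg rmtg tot vlam pdm
Hunk 5: at line 2 remove [tot] add [rtid,hhug,yqm] -> 8 lines: bwds websg rmtg rtid hhug yqm vlam pdm
Hunk 6: at line 4 remove [yqm] add [qquqs,ghl,oqf] -> 10 lines: bwds websg rmtg rtid hhug qquqs ghl oqf vlam pdm
Final line 9: vlam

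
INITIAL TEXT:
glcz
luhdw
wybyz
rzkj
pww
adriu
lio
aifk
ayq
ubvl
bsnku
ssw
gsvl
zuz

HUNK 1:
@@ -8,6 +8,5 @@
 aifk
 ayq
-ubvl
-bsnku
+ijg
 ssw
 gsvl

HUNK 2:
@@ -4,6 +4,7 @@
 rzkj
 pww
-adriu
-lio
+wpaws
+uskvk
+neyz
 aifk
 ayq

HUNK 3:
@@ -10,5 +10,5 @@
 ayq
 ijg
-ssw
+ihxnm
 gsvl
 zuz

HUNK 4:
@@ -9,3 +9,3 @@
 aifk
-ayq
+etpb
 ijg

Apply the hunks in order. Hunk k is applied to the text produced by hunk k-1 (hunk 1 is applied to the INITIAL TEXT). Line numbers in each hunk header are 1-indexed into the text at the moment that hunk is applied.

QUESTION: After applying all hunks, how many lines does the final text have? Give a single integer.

Answer: 14

Derivation:
Hunk 1: at line 8 remove [ubvl,bsnku] add [ijg] -> 13 lines: glcz luhdw wybyz rzkj pww adriu lio aifk ayq ijg ssw gsvl zuz
Hunk 2: at line 4 remove [adriu,lio] add [wpaws,uskvk,neyz] -> 14 lines: glcz luhdw wybyz rzkj pww wpaws uskvk neyz aifk ayq ijg ssw gsvl zuz
Hunk 3: at line 10 remove [ssw] add [ihxnm] -> 14 lines: glcz luhdw wybyz rzkj pww wpaws uskvk neyz aifk ayq ijg ihxnm gsvl zuz
Hunk 4: at line 9 remove [ayq] add [etpb] -> 14 lines: glcz luhdw wybyz rzkj pww wpaws uskvk neyz aifk etpb ijg ihxnm gsvl zuz
Final line count: 14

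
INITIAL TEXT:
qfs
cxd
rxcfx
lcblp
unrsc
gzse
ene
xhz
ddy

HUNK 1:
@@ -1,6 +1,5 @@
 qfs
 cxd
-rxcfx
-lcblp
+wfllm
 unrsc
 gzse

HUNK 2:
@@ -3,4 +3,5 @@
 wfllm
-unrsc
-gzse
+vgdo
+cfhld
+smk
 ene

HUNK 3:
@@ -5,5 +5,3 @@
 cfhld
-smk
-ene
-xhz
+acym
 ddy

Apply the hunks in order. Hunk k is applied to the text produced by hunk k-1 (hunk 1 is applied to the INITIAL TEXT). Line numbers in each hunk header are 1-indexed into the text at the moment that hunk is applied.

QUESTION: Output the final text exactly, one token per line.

Hunk 1: at line 1 remove [rxcfx,lcblp] add [wfllm] -> 8 lines: qfs cxd wfllm unrsc gzse ene xhz ddy
Hunk 2: at line 3 remove [unrsc,gzse] add [vgdo,cfhld,smk] -> 9 lines: qfs cxd wfllm vgdo cfhld smk ene xhz ddy
Hunk 3: at line 5 remove [smk,ene,xhz] add [acym] -> 7 lines: qfs cxd wfllm vgdo cfhld acym ddy

Answer: qfs
cxd
wfllm
vgdo
cfhld
acym
ddy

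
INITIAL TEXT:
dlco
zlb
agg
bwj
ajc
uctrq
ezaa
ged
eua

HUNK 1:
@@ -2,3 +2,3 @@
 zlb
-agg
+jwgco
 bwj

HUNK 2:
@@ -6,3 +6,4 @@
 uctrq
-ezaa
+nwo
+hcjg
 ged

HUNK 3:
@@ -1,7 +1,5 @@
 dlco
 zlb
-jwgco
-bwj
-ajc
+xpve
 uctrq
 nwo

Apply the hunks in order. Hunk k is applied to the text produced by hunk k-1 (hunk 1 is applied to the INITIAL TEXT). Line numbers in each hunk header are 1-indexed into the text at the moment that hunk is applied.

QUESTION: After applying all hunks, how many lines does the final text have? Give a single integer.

Hunk 1: at line 2 remove [agg] add [jwgco] -> 9 lines: dlco zlb jwgco bwj ajc uctrq ezaa ged eua
Hunk 2: at line 6 remove [ezaa] add [nwo,hcjg] -> 10 lines: dlco zlb jwgco bwj ajc uctrq nwo hcjg ged eua
Hunk 3: at line 1 remove [jwgco,bwj,ajc] add [xpve] -> 8 lines: dlco zlb xpve uctrq nwo hcjg ged eua
Final line count: 8

Answer: 8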